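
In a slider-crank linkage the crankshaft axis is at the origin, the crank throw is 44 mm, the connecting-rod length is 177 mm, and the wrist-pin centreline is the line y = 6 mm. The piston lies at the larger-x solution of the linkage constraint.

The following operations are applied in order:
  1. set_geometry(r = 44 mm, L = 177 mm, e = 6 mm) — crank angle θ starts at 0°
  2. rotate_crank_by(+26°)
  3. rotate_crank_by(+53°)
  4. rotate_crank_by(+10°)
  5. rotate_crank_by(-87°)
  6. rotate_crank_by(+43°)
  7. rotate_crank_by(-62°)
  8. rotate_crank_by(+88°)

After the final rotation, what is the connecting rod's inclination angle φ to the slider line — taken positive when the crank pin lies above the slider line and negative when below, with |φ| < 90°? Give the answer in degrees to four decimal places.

set_geometry: r = 44 mm, L = 177 mm, e = 6 mm; θ ← 0°
rotate_crank_by(+26°): θ ← 0° +26° = 26°
rotate_crank_by(+53°): θ ← 26° +53° = 79°
rotate_crank_by(+10°): θ ← 79° +10° = 89°
rotate_crank_by(-87°): θ ← 89° -87° = 2°
rotate_crank_by(+43°): θ ← 2° +43° = 45°
rotate_crank_by(-62°): θ ← 45° -62° = -17°
rotate_crank_by(+88°): θ ← -17° +88° = 71°
crank pin P = (r cos θ, r sin θ) = (14.324999, 41.602817)
h = r sin θ − e = 41.602817 − 6 = 35.602817
sin φ = h / L = 35.602817 / 177 = 0.20114586
φ = arcsin(0.20114586) = 11.603974°

11.6040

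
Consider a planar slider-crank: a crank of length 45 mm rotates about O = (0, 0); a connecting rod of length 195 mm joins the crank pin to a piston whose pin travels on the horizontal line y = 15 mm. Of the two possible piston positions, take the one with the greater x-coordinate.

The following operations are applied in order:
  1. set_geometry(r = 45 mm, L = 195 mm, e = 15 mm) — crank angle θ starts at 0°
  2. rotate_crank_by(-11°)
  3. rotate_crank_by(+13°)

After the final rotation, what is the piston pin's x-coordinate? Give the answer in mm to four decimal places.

239.5096

set_geometry: r = 45 mm, L = 195 mm, e = 15 mm; θ ← 0°
rotate_crank_by(-11°): θ ← 0° -11° = -11°
rotate_crank_by(+13°): θ ← -11° +13° = 2°
crank pin P = (r cos θ, r sin θ) = (44.972587, 1.570477)
h = r sin θ − e = 1.570477 − 15 = -13.429523
x = r cos θ + √(L² − h²) = 44.972587 + √(38025.0 − 180.3521) = 44.972587 + 194.537009 = 239.509596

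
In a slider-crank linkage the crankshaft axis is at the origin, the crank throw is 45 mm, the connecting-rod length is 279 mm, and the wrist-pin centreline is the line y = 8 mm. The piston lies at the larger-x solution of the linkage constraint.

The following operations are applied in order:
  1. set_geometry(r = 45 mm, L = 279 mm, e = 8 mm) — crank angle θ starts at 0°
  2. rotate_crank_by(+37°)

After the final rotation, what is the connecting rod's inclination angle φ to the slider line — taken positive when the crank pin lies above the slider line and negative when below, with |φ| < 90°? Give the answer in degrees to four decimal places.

3.9217

set_geometry: r = 45 mm, L = 279 mm, e = 8 mm; θ ← 0°
rotate_crank_by(+37°): θ ← 0° +37° = 37°
crank pin P = (r cos θ, r sin θ) = (35.938598, 27.081676)
h = r sin θ − e = 27.081676 − 8 = 19.081676
sin φ = h / L = 19.081676 / 279 = 0.06839310
φ = arcsin(0.06839310) = 3.921698°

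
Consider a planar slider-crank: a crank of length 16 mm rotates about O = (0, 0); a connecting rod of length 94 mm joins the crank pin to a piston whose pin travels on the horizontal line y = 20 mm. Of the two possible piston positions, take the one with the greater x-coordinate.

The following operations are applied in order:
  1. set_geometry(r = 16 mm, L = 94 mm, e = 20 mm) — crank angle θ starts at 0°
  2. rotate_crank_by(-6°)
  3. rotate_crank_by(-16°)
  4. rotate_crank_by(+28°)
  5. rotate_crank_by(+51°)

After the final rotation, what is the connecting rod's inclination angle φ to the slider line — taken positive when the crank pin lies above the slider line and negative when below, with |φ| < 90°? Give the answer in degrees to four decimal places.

-4.0148

set_geometry: r = 16 mm, L = 94 mm, e = 20 mm; θ ← 0°
rotate_crank_by(-6°): θ ← 0° -6° = -6°
rotate_crank_by(-16°): θ ← -6° -16° = -22°
rotate_crank_by(+28°): θ ← -22° +28° = 6°
rotate_crank_by(+51°): θ ← 6° +51° = 57°
crank pin P = (r cos θ, r sin θ) = (8.714225, 13.418729)
h = r sin θ − e = 13.418729 − 20 = -6.581271
sin φ = h / L = -6.581271 / 94 = -0.07001352
φ = arcsin(-0.07001352) = -4.014764°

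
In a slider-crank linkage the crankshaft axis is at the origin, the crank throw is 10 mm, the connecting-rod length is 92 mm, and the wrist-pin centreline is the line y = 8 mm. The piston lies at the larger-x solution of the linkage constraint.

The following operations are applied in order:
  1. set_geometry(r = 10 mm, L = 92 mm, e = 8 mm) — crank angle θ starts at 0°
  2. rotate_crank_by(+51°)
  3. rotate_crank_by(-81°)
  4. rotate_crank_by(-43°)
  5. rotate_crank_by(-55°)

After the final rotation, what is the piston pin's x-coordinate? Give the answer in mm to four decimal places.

set_geometry: r = 10 mm, L = 92 mm, e = 8 mm; θ ← 0°
rotate_crank_by(+51°): θ ← 0° +51° = 51°
rotate_crank_by(-81°): θ ← 51° -81° = -30°
rotate_crank_by(-43°): θ ← -30° -43° = -73°
rotate_crank_by(-55°): θ ← -73° -55° = -128°
crank pin P = (r cos θ, r sin θ) = (-6.156615, -7.880108)
h = r sin θ − e = -7.880108 − 8 = -15.880108
x = r cos θ + √(L² − h²) = -6.156615 + √(8464.0 − 252.1778) = -6.156615 + 90.619105 = 84.462490

84.4625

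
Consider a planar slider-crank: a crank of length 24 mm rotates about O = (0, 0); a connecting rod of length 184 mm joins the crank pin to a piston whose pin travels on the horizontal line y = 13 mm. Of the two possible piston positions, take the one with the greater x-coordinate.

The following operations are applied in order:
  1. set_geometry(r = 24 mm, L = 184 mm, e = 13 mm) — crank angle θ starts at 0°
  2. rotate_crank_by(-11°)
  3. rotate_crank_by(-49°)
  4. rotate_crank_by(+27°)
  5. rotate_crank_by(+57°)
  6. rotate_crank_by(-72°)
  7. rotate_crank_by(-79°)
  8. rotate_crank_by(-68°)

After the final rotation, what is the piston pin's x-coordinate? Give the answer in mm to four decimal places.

set_geometry: r = 24 mm, L = 184 mm, e = 13 mm; θ ← 0°
rotate_crank_by(-11°): θ ← 0° -11° = -11°
rotate_crank_by(-49°): θ ← -11° -49° = -60°
rotate_crank_by(+27°): θ ← -60° +27° = -33°
rotate_crank_by(+57°): θ ← -33° +57° = 24°
rotate_crank_by(-72°): θ ← 24° -72° = -48°
rotate_crank_by(-79°): θ ← -48° -79° = -127°
rotate_crank_by(-68°): θ ← -127° -68° = -195°
crank pin P = (r cos θ, r sin θ) = (-23.182220, 6.211657)
h = r sin θ − e = 6.211657 − 13 = -6.788343
x = r cos θ + √(L² − h²) = -23.182220 + √(33856.0 − 46.0816) = -23.182220 + 183.874736 = 160.692516

160.6925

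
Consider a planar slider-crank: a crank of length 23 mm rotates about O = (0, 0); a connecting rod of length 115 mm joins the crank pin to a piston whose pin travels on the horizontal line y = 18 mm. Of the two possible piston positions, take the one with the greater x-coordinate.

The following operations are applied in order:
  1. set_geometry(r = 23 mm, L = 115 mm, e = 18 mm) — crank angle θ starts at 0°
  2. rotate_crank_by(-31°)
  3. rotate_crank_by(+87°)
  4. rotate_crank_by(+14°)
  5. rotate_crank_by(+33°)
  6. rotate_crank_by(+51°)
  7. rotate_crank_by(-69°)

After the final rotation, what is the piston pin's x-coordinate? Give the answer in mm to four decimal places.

set_geometry: r = 23 mm, L = 115 mm, e = 18 mm; θ ← 0°
rotate_crank_by(-31°): θ ← 0° -31° = -31°
rotate_crank_by(+87°): θ ← -31° +87° = 56°
rotate_crank_by(+14°): θ ← 56° +14° = 70°
rotate_crank_by(+33°): θ ← 70° +33° = 103°
rotate_crank_by(+51°): θ ← 103° +51° = 154°
rotate_crank_by(-69°): θ ← 154° -69° = 85°
crank pin P = (r cos θ, r sin θ) = (2.004582, 22.912478)
h = r sin θ − e = 22.912478 − 18 = 4.912478
x = r cos θ + √(L² − h²) = 2.004582 + √(13225.0 − 24.1324) = 2.004582 + 114.895028 = 116.899611

116.8996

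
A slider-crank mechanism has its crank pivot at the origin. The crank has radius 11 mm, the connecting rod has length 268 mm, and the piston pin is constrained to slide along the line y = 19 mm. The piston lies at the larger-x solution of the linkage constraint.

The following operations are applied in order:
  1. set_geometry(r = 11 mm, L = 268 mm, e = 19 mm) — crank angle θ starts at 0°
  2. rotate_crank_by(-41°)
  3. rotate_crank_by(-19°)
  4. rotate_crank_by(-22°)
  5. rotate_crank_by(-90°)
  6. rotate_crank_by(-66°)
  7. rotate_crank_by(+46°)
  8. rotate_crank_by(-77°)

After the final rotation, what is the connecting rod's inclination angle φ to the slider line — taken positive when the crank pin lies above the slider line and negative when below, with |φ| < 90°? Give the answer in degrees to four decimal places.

-1.7109

set_geometry: r = 11 mm, L = 268 mm, e = 19 mm; θ ← 0°
rotate_crank_by(-41°): θ ← 0° -41° = -41°
rotate_crank_by(-19°): θ ← -41° -19° = -60°
rotate_crank_by(-22°): θ ← -60° -22° = -82°
rotate_crank_by(-90°): θ ← -82° -90° = -172°
rotate_crank_by(-66°): θ ← -172° -66° = -238°
rotate_crank_by(+46°): θ ← -238° +46° = -192°
rotate_crank_by(-77°): θ ← -192° -77° = -269°
crank pin P = (r cos θ, r sin θ) = (-0.191976, 10.998325)
h = r sin θ − e = 10.998325 − 19 = -8.001675
sin φ = h / L = -8.001675 / 268 = -0.02985700
φ = arcsin(-0.02985700) = -1.710934°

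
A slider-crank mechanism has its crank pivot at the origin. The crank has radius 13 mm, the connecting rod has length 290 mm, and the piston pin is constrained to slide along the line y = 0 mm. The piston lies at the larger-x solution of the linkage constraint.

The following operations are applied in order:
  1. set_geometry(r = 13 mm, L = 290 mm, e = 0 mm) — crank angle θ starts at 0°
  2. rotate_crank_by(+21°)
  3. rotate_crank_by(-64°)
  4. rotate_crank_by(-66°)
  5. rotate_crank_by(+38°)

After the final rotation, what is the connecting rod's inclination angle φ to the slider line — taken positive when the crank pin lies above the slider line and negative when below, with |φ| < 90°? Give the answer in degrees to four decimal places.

set_geometry: r = 13 mm, L = 290 mm, e = 0 mm; θ ← 0°
rotate_crank_by(+21°): θ ← 0° +21° = 21°
rotate_crank_by(-64°): θ ← 21° -64° = -43°
rotate_crank_by(-66°): θ ← -43° -66° = -109°
rotate_crank_by(+38°): θ ← -109° +38° = -71°
crank pin P = (r cos θ, r sin θ) = (4.232386, -12.291741)
h = r sin θ − e = -12.291741 − 0 = -12.291741
sin φ = h / L = -12.291741 / 290 = -0.04238532
φ = arcsin(-0.04238532) = -2.429227°

-2.4292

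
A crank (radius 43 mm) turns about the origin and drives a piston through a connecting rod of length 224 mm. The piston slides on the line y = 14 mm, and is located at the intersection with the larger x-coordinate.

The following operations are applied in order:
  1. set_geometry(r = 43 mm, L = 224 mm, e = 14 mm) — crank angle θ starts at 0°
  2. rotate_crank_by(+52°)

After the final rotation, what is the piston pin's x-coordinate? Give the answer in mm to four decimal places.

set_geometry: r = 43 mm, L = 224 mm, e = 14 mm; θ ← 0°
rotate_crank_by(+52°): θ ← 0° +52° = 52°
crank pin P = (r cos θ, r sin θ) = (26.473443, 33.884462)
h = r sin θ − e = 33.884462 − 14 = 19.884462
x = r cos θ + √(L² − h²) = 26.473443 + √(50176.0 − 395.3918) = 26.473443 + 223.115683 = 249.589127

249.5891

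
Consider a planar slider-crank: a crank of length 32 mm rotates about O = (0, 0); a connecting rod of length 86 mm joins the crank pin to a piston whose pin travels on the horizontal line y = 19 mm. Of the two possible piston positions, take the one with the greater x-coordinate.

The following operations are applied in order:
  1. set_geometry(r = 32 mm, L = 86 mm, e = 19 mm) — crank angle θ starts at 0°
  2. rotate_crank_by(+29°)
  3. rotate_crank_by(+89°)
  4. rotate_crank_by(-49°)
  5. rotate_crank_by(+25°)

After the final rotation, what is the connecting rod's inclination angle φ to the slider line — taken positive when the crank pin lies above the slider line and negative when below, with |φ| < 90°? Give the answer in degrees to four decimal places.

8.6418

set_geometry: r = 32 mm, L = 86 mm, e = 19 mm; θ ← 0°
rotate_crank_by(+29°): θ ← 0° +29° = 29°
rotate_crank_by(+89°): θ ← 29° +89° = 118°
rotate_crank_by(-49°): θ ← 118° -49° = 69°
rotate_crank_by(+25°): θ ← 69° +25° = 94°
crank pin P = (r cos θ, r sin θ) = (-2.232207, 31.922050)
h = r sin θ − e = 31.922050 − 19 = 12.922050
sin φ = h / L = 12.922050 / 86 = 0.15025639
φ = arcsin(0.15025639) = 8.641785°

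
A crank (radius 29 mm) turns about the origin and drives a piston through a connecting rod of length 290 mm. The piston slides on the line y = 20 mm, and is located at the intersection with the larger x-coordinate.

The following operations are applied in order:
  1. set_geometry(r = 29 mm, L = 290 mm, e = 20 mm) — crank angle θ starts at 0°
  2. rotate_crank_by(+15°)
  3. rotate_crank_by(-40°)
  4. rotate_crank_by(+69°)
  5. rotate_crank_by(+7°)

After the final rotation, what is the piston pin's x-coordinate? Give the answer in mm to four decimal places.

set_geometry: r = 29 mm, L = 290 mm, e = 20 mm; θ ← 0°
rotate_crank_by(+15°): θ ← 0° +15° = 15°
rotate_crank_by(-40°): θ ← 15° -40° = -25°
rotate_crank_by(+69°): θ ← -25° +69° = 44°
rotate_crank_by(+7°): θ ← 44° +7° = 51°
crank pin P = (r cos θ, r sin θ) = (18.250291, 22.537233)
h = r sin θ − e = 22.537233 − 20 = 2.537233
x = r cos θ + √(L² − h²) = 18.250291 + √(84100.0 − 6.4376) = 18.250291 + 289.988901 = 308.239192

308.2392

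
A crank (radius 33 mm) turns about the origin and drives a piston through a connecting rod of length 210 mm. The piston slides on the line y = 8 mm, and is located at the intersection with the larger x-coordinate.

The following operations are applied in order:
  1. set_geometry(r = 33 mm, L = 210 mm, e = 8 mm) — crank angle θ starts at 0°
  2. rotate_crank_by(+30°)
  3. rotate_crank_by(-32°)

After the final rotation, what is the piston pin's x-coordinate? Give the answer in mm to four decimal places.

set_geometry: r = 33 mm, L = 210 mm, e = 8 mm; θ ← 0°
rotate_crank_by(+30°): θ ← 0° +30° = 30°
rotate_crank_by(-32°): θ ← 30° -32° = -2°
crank pin P = (r cos θ, r sin θ) = (32.979897, -1.151683)
h = r sin θ − e = -1.151683 − 8 = -9.151683
x = r cos θ + √(L² − h²) = 32.979897 + √(44100.0 − 83.7533) = 32.979897 + 209.800493 = 242.780390

242.7804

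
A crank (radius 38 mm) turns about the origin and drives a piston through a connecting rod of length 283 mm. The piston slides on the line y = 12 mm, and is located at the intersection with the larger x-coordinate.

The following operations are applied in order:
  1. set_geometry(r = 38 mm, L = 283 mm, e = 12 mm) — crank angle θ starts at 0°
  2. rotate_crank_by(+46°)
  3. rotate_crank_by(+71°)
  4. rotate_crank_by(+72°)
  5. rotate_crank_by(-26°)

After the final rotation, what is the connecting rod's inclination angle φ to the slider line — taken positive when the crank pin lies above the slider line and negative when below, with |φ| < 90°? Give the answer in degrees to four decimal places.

set_geometry: r = 38 mm, L = 283 mm, e = 12 mm; θ ← 0°
rotate_crank_by(+46°): θ ← 0° +46° = 46°
rotate_crank_by(+71°): θ ← 46° +71° = 117°
rotate_crank_by(+72°): θ ← 117° +72° = 189°
rotate_crank_by(-26°): θ ← 189° -26° = 163°
crank pin P = (r cos θ, r sin θ) = (-36.339581, 11.110125)
h = r sin θ − e = 11.110125 − 12 = -0.889875
sin φ = h / L = -0.889875 / 283 = -0.00314444
φ = arcsin(-0.00314444) = -0.180163°

-0.1802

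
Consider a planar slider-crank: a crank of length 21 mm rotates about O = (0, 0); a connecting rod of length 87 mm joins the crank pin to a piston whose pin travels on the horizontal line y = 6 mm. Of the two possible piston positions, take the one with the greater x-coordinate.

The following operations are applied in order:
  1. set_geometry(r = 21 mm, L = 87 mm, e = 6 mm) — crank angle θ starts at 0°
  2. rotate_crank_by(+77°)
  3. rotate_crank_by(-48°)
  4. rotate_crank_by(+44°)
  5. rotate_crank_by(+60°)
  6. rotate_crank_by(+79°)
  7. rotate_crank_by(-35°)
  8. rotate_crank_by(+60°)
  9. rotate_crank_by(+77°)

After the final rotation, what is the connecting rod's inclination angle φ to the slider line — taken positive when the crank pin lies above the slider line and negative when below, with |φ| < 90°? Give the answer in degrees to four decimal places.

set_geometry: r = 21 mm, L = 87 mm, e = 6 mm; θ ← 0°
rotate_crank_by(+77°): θ ← 0° +77° = 77°
rotate_crank_by(-48°): θ ← 77° -48° = 29°
rotate_crank_by(+44°): θ ← 29° +44° = 73°
rotate_crank_by(+60°): θ ← 73° +60° = 133°
rotate_crank_by(+79°): θ ← 133° +79° = 212°
rotate_crank_by(-35°): θ ← 212° -35° = 177°
rotate_crank_by(+60°): θ ← 177° +60° = 237°
rotate_crank_by(+77°): θ ← 237° +77° = 314°
crank pin P = (r cos θ, r sin θ) = (14.587826, -15.106136)
h = r sin θ − e = -15.106136 − 6 = -21.106136
sin φ = h / L = -21.106136 / 87 = -0.24259926
φ = arcsin(-0.24259926) = -14.040002°

-14.0400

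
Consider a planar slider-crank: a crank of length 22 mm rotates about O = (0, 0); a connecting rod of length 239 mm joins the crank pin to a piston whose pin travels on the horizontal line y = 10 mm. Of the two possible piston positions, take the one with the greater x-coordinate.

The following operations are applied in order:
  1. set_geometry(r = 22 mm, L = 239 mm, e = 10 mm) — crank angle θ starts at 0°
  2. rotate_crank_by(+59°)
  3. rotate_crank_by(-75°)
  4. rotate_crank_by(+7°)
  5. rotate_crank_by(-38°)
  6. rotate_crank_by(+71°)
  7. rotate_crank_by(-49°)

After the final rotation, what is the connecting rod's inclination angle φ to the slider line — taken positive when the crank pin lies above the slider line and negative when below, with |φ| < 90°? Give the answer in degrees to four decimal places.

set_geometry: r = 22 mm, L = 239 mm, e = 10 mm; θ ← 0°
rotate_crank_by(+59°): θ ← 0° +59° = 59°
rotate_crank_by(-75°): θ ← 59° -75° = -16°
rotate_crank_by(+7°): θ ← -16° +7° = -9°
rotate_crank_by(-38°): θ ← -9° -38° = -47°
rotate_crank_by(+71°): θ ← -47° +71° = 24°
rotate_crank_by(-49°): θ ← 24° -49° = -25°
crank pin P = (r cos θ, r sin θ) = (19.938771, -9.297602)
h = r sin θ − e = -9.297602 − 10 = -19.297602
sin φ = h / L = -19.297602 / 239 = -0.08074310
φ = arcsin(-0.08074310) = -4.631281°

-4.6313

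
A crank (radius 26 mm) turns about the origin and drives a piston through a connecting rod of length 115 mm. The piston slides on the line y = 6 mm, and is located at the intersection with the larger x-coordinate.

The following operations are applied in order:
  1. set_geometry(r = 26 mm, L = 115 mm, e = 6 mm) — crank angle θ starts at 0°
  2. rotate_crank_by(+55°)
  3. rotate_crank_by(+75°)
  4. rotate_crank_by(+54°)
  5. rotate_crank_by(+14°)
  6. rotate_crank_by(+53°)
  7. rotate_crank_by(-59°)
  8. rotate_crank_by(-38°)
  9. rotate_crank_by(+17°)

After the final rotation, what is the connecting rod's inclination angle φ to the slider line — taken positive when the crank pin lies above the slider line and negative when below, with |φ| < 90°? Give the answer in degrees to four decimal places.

-0.9630

set_geometry: r = 26 mm, L = 115 mm, e = 6 mm; θ ← 0°
rotate_crank_by(+55°): θ ← 0° +55° = 55°
rotate_crank_by(+75°): θ ← 55° +75° = 130°
rotate_crank_by(+54°): θ ← 130° +54° = 184°
rotate_crank_by(+14°): θ ← 184° +14° = 198°
rotate_crank_by(+53°): θ ← 198° +53° = 251°
rotate_crank_by(-59°): θ ← 251° -59° = 192°
rotate_crank_by(-38°): θ ← 192° -38° = 154°
rotate_crank_by(+17°): θ ← 154° +17° = 171°
crank pin P = (r cos θ, r sin θ) = (-25.679897, 4.067296)
h = r sin θ − e = 4.067296 − 6 = -1.932704
sin φ = h / L = -1.932704 / 115 = -0.01680612
φ = arcsin(-0.01680612) = -0.962965°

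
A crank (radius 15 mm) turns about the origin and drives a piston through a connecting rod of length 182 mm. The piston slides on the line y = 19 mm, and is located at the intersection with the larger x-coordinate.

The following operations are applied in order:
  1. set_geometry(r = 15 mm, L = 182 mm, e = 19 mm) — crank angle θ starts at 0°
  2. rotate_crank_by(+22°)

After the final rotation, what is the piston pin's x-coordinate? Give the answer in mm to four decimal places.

195.4152

set_geometry: r = 15 mm, L = 182 mm, e = 19 mm; θ ← 0°
rotate_crank_by(+22°): θ ← 0° +22° = 22°
crank pin P = (r cos θ, r sin θ) = (13.907758, 5.619099)
h = r sin θ − e = 5.619099 − 19 = -13.380901
x = r cos θ + √(L² − h²) = 13.907758 + √(33124.0 − 179.0485) = 13.907758 + 181.507442 = 195.415200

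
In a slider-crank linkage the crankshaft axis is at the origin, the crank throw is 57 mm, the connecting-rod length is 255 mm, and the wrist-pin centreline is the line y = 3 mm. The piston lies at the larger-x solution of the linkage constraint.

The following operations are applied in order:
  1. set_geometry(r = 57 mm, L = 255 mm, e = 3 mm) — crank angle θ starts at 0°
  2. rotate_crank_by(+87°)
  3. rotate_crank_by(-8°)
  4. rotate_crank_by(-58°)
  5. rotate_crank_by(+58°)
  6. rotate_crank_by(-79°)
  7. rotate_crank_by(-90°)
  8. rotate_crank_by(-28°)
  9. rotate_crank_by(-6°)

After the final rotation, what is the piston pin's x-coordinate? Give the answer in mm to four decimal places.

218.1248

set_geometry: r = 57 mm, L = 255 mm, e = 3 mm; θ ← 0°
rotate_crank_by(+87°): θ ← 0° +87° = 87°
rotate_crank_by(-8°): θ ← 87° -8° = 79°
rotate_crank_by(-58°): θ ← 79° -58° = 21°
rotate_crank_by(+58°): θ ← 21° +58° = 79°
rotate_crank_by(-79°): θ ← 79° -79° = 0°
rotate_crank_by(-90°): θ ← 0° -90° = -90°
rotate_crank_by(-28°): θ ← -90° -28° = -118°
rotate_crank_by(-6°): θ ← -118° -6° = -124°
crank pin P = (r cos θ, r sin θ) = (-31.873995, -47.255142)
h = r sin θ − e = -47.255142 − 3 = -50.255142
x = r cos θ + √(L² − h²) = -31.873995 + √(65025.0 − 2525.5793) = -31.873995 + 249.998841 = 218.124846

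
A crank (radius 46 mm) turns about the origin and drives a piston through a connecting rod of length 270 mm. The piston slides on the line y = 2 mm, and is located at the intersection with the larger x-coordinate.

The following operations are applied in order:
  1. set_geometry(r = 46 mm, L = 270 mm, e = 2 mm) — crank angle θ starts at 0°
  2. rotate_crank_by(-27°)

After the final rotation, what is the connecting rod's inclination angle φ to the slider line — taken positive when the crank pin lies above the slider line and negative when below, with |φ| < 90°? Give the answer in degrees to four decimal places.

set_geometry: r = 46 mm, L = 270 mm, e = 2 mm; θ ← 0°
rotate_crank_by(-27°): θ ← 0° -27° = -27°
crank pin P = (r cos θ, r sin θ) = (40.986300, -20.883563)
h = r sin θ − e = -20.883563 − 2 = -22.883563
sin φ = h / L = -22.883563 / 270 = -0.08475394
φ = arcsin(-0.08475394) = -4.861875°

-4.8619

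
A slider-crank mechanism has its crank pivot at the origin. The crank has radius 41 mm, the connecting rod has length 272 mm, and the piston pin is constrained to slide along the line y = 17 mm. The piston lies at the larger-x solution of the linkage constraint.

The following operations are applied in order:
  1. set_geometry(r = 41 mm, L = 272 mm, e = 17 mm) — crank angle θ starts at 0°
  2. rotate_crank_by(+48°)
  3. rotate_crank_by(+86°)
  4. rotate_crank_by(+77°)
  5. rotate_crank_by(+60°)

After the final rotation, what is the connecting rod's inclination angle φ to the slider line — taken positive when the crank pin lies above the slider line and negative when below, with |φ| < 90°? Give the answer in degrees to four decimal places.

set_geometry: r = 41 mm, L = 272 mm, e = 17 mm; θ ← 0°
rotate_crank_by(+48°): θ ← 0° +48° = 48°
rotate_crank_by(+86°): θ ← 48° +86° = 134°
rotate_crank_by(+77°): θ ← 134° +77° = 211°
rotate_crank_by(+60°): θ ← 211° +60° = 271°
crank pin P = (r cos θ, r sin θ) = (0.715549, -40.993756)
h = r sin θ − e = -40.993756 − 17 = -57.993756
sin φ = h / L = -57.993756 / 272 = -0.21321234
φ = arcsin(-0.21321234) = -12.310670°

-12.3107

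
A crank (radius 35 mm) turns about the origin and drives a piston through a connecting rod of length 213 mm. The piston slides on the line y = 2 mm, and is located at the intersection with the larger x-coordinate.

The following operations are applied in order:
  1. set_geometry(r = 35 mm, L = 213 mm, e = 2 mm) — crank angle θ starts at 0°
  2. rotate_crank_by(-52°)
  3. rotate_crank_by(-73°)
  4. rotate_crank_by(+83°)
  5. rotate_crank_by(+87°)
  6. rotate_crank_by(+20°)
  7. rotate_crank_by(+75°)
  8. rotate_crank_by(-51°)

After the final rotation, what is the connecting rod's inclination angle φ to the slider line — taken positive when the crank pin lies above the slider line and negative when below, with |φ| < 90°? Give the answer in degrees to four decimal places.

8.9113

set_geometry: r = 35 mm, L = 213 mm, e = 2 mm; θ ← 0°
rotate_crank_by(-52°): θ ← 0° -52° = -52°
rotate_crank_by(-73°): θ ← -52° -73° = -125°
rotate_crank_by(+83°): θ ← -125° +83° = -42°
rotate_crank_by(+87°): θ ← -42° +87° = 45°
rotate_crank_by(+20°): θ ← 45° +20° = 65°
rotate_crank_by(+75°): θ ← 65° +75° = 140°
rotate_crank_by(-51°): θ ← 140° -51° = 89°
crank pin P = (r cos θ, r sin θ) = (0.610834, 34.994669)
h = r sin θ − e = 34.994669 − 2 = 32.994669
sin φ = h / L = 32.994669 / 213 = 0.15490455
φ = arcsin(0.15490455) = 8.911261°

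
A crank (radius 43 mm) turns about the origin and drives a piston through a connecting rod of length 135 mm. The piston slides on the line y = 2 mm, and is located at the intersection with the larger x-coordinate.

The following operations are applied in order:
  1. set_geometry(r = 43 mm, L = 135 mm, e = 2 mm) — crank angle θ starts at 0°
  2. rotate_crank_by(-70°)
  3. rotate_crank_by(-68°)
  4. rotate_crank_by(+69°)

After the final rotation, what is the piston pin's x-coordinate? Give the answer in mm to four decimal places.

set_geometry: r = 43 mm, L = 135 mm, e = 2 mm; θ ← 0°
rotate_crank_by(-70°): θ ← 0° -70° = -70°
rotate_crank_by(-68°): θ ← -70° -68° = -138°
rotate_crank_by(+69°): θ ← -138° +69° = -69°
crank pin P = (r cos θ, r sin θ) = (15.409822, -40.143958)
h = r sin θ − e = -40.143958 − 2 = -42.143958
x = r cos θ + √(L² − h²) = 15.409822 + √(18225.0 − 1776.1132) = 15.409822 + 128.253214 = 143.663035

143.6630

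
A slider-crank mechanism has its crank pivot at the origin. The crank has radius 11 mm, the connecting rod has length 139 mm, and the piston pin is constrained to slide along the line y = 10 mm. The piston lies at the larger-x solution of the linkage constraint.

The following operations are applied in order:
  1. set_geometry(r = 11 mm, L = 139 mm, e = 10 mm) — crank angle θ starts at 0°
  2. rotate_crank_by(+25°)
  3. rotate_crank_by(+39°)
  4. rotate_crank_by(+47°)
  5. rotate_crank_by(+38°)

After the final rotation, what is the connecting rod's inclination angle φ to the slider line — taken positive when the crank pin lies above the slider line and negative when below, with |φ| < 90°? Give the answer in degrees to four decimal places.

-1.7870

set_geometry: r = 11 mm, L = 139 mm, e = 10 mm; θ ← 0°
rotate_crank_by(+25°): θ ← 0° +25° = 25°
rotate_crank_by(+39°): θ ← 25° +39° = 64°
rotate_crank_by(+47°): θ ← 64° +47° = 111°
rotate_crank_by(+38°): θ ← 111° +38° = 149°
crank pin P = (r cos θ, r sin θ) = (-9.428840, 5.665419)
h = r sin θ − e = 5.665419 − 10 = -4.334581
sin φ = h / L = -4.334581 / 139 = -0.03118404
φ = arcsin(-0.03118404) = -1.787003°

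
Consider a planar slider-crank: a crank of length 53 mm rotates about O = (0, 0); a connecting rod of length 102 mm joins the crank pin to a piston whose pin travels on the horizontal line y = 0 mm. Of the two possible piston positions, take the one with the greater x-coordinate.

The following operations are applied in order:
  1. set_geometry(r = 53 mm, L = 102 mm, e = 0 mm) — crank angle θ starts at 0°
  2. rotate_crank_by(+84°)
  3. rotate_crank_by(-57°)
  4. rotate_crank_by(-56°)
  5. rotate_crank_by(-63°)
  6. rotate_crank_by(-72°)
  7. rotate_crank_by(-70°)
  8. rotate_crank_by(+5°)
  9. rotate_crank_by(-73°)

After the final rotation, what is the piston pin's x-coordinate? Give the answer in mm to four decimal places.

set_geometry: r = 53 mm, L = 102 mm, e = 0 mm; θ ← 0°
rotate_crank_by(+84°): θ ← 0° +84° = 84°
rotate_crank_by(-57°): θ ← 84° -57° = 27°
rotate_crank_by(-56°): θ ← 27° -56° = -29°
rotate_crank_by(-63°): θ ← -29° -63° = -92°
rotate_crank_by(-72°): θ ← -92° -72° = -164°
rotate_crank_by(-70°): θ ← -164° -70° = -234°
rotate_crank_by(+5°): θ ← -234° +5° = -229°
rotate_crank_by(-73°): θ ← -229° -73° = -302°
crank pin P = (r cos θ, r sin θ) = (28.085721, 44.946549)
h = r sin θ − e = 44.946549 − 0 = 44.946549
x = r cos θ + √(L² − h²) = 28.085721 + √(10404.0 − 2020.1923) = 28.085721 + 91.563135 = 119.648856

119.6489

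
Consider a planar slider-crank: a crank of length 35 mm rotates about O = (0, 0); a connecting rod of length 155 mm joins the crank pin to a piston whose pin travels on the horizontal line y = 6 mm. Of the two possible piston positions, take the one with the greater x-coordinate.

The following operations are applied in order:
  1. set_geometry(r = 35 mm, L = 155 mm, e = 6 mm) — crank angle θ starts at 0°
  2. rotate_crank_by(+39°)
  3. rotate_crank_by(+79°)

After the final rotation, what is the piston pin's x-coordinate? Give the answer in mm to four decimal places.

136.5549

set_geometry: r = 35 mm, L = 155 mm, e = 6 mm; θ ← 0°
rotate_crank_by(+39°): θ ← 0° +39° = 39°
rotate_crank_by(+79°): θ ← 39° +79° = 118°
crank pin P = (r cos θ, r sin θ) = (-16.431505, 30.903166)
h = r sin θ − e = 30.903166 − 6 = 24.903166
x = r cos θ + √(L² − h²) = -16.431505 + √(24025.0 − 620.1677) = -16.431505 + 152.986380 = 136.554875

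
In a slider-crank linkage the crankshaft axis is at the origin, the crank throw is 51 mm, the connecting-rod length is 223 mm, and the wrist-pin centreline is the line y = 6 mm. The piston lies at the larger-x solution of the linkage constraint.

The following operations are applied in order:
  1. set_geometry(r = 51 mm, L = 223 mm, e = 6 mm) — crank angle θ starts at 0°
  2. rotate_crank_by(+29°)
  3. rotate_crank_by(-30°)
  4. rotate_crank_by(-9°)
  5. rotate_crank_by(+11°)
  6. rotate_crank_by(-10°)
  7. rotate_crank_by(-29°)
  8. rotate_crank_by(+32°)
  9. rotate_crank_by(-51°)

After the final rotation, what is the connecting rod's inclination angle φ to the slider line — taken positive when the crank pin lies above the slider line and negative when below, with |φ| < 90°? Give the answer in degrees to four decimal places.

set_geometry: r = 51 mm, L = 223 mm, e = 6 mm; θ ← 0°
rotate_crank_by(+29°): θ ← 0° +29° = 29°
rotate_crank_by(-30°): θ ← 29° -30° = -1°
rotate_crank_by(-9°): θ ← -1° -9° = -10°
rotate_crank_by(+11°): θ ← -10° +11° = 1°
rotate_crank_by(-10°): θ ← 1° -10° = -9°
rotate_crank_by(-29°): θ ← -9° -29° = -38°
rotate_crank_by(+32°): θ ← -38° +32° = -6°
rotate_crank_by(-51°): θ ← -6° -51° = -57°
crank pin P = (r cos θ, r sin θ) = (27.776591, -42.772199)
h = r sin θ − e = -42.772199 − 6 = -48.772199
sin φ = h / L = -48.772199 / 223 = -0.21870941
φ = arcsin(-0.21870941) = -12.633242°

-12.6332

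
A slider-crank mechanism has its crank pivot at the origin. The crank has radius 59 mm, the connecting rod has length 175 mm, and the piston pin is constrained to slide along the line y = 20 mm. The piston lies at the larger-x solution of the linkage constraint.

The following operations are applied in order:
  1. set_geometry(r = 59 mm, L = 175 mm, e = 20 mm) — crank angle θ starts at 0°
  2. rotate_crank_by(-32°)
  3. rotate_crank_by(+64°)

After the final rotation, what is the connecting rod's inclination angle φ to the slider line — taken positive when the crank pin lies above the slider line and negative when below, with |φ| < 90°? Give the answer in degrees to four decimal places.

3.6908

set_geometry: r = 59 mm, L = 175 mm, e = 20 mm; θ ← 0°
rotate_crank_by(-32°): θ ← 0° -32° = -32°
rotate_crank_by(+64°): θ ← -32° +64° = 32°
crank pin P = (r cos θ, r sin θ) = (50.034838, 31.265237)
h = r sin θ − e = 31.265237 − 20 = 11.265237
sin φ = h / L = 11.265237 / 175 = 0.06437278
φ = arcsin(0.06437278) = 3.690841°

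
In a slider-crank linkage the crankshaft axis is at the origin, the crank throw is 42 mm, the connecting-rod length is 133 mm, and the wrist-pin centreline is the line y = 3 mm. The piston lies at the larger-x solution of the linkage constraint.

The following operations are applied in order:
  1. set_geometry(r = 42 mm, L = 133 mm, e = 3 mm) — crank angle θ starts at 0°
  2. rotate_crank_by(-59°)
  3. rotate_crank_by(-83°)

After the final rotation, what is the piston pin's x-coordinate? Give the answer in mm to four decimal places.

96.7351

set_geometry: r = 42 mm, L = 133 mm, e = 3 mm; θ ← 0°
rotate_crank_by(-59°): θ ← 0° -59° = -59°
rotate_crank_by(-83°): θ ← -59° -83° = -142°
crank pin P = (r cos θ, r sin θ) = (-33.096452, -25.857782)
h = r sin θ − e = -25.857782 − 3 = -28.857782
x = r cos θ + √(L² − h²) = -33.096452 + √(17689.0 − 832.7716) = -33.096452 + 129.831539 = 96.735087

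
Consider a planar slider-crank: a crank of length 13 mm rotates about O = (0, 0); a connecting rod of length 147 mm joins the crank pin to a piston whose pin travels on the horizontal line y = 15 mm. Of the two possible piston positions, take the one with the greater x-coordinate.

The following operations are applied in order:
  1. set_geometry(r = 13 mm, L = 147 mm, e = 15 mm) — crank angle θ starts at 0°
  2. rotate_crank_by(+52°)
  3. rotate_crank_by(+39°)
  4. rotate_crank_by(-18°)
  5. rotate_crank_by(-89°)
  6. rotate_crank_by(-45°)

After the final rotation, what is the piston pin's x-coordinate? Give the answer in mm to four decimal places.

150.9179

set_geometry: r = 13 mm, L = 147 mm, e = 15 mm; θ ← 0°
rotate_crank_by(+52°): θ ← 0° +52° = 52°
rotate_crank_by(+39°): θ ← 52° +39° = 91°
rotate_crank_by(-18°): θ ← 91° -18° = 73°
rotate_crank_by(-89°): θ ← 73° -89° = -16°
rotate_crank_by(-45°): θ ← -16° -45° = -61°
crank pin P = (r cos θ, r sin θ) = (6.302525, -11.370056)
h = r sin θ − e = -11.370056 − 15 = -26.370056
x = r cos θ + √(L² − h²) = 6.302525 + √(21609.0 − 695.3799) = 6.302525 + 144.615422 = 150.917947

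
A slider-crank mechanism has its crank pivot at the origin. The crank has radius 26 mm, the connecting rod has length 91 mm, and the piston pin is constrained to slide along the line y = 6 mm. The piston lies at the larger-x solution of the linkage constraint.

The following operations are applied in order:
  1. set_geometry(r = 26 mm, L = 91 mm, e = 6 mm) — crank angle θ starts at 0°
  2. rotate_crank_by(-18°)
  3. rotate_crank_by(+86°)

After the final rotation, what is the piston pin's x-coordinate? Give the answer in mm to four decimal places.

98.9202

set_geometry: r = 26 mm, L = 91 mm, e = 6 mm; θ ← 0°
rotate_crank_by(-18°): θ ← 0° -18° = -18°
rotate_crank_by(+86°): θ ← -18° +86° = 68°
crank pin P = (r cos θ, r sin θ) = (9.739771, 24.106780)
h = r sin θ − e = 24.106780 − 6 = 18.106780
x = r cos θ + √(L² − h²) = 9.739771 + √(8281.0 − 327.8555) = 9.739771 + 89.180404 = 98.920176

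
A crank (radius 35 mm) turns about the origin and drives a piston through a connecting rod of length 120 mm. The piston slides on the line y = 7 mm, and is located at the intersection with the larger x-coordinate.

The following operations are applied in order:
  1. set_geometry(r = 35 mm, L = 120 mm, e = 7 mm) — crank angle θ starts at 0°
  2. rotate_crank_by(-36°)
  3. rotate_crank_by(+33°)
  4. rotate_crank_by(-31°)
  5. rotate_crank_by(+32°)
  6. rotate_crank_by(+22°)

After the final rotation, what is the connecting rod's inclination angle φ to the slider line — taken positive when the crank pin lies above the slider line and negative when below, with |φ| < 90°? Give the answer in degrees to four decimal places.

2.3740

set_geometry: r = 35 mm, L = 120 mm, e = 7 mm; θ ← 0°
rotate_crank_by(-36°): θ ← 0° -36° = -36°
rotate_crank_by(+33°): θ ← -36° +33° = -3°
rotate_crank_by(-31°): θ ← -3° -31° = -34°
rotate_crank_by(+32°): θ ← -34° +32° = -2°
rotate_crank_by(+22°): θ ← -2° +22° = 20°
crank pin P = (r cos θ, r sin θ) = (32.889242, 11.970705)
h = r sin θ − e = 11.970705 − 7 = 4.970705
sin φ = h / L = 4.970705 / 120 = 0.04142254
φ = arcsin(0.04142254) = 2.374016°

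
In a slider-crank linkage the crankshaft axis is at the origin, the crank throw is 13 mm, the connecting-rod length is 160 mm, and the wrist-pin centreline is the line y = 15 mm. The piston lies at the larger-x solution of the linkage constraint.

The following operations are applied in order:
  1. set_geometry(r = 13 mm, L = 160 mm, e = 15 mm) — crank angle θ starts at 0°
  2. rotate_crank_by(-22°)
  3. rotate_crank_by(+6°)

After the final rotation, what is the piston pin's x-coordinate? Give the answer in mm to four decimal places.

set_geometry: r = 13 mm, L = 160 mm, e = 15 mm; θ ← 0°
rotate_crank_by(-22°): θ ← 0° -22° = -22°
rotate_crank_by(+6°): θ ← -22° +6° = -16°
crank pin P = (r cos θ, r sin θ) = (12.496402, -3.583286)
h = r sin θ − e = -3.583286 − 15 = -18.583286
x = r cos θ + √(L² − h²) = 12.496402 + √(25600.0 − 345.3385) = 12.496402 + 158.917153 = 171.413555

171.4136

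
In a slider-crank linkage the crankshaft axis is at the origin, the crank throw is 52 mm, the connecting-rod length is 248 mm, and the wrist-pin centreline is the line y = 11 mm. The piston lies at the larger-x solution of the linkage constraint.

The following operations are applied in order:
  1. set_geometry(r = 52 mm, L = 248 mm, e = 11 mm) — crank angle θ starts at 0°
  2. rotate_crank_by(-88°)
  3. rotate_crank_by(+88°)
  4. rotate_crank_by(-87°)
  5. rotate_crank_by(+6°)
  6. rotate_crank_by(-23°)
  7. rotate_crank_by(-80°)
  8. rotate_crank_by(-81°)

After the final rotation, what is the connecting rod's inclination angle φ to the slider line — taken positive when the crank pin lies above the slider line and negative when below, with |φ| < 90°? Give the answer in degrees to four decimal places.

set_geometry: r = 52 mm, L = 248 mm, e = 11 mm; θ ← 0°
rotate_crank_by(-88°): θ ← 0° -88° = -88°
rotate_crank_by(+88°): θ ← -88° +88° = 0°
rotate_crank_by(-87°): θ ← 0° -87° = -87°
rotate_crank_by(+6°): θ ← -87° +6° = -81°
rotate_crank_by(-23°): θ ← -81° -23° = -104°
rotate_crank_by(-80°): θ ← -104° -80° = -184°
rotate_crank_by(-81°): θ ← -184° -81° = -265°
crank pin P = (r cos θ, r sin θ) = (-4.532099, 51.802124)
h = r sin θ − e = 51.802124 − 11 = 40.802124
sin φ = h / L = 40.802124 / 248 = 0.16452469
φ = arcsin(0.16452469) = 9.469624°

9.4696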